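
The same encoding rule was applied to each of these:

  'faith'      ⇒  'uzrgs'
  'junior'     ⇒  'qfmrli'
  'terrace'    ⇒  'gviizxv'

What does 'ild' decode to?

row

Each pair mirrors across the alphabet (f↔u, a↔z, i↔r): positions sum to 25. Each letter is replaced by its mirror in the alphabet: a↔z, b↔y, c↔x, and so on (the Atbash cipher).
Decoding ild: i↔r, l↔o, d↔w.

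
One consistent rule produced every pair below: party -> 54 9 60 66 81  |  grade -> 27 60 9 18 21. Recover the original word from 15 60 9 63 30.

crash

Each letter becomes 3×(its alphabet position, a=1..z=26) + 6.
Reversing it on 15 60 9 63 30: 15→(15−6)÷3=3=c, 60→(60−6)÷3=18=r, 9→(9−6)÷3=1=a, 63→(63−6)÷3=19=s, 30→(30−6)÷3=8=h.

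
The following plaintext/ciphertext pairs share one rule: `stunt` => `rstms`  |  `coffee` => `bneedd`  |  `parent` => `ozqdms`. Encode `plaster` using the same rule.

Compare letters: s→r is +25, t→s is +25, u→t is +25 — a constant shift. Every letter moves 25 places later in the alphabet, wrapping around z→a.
For plaster: p+25=o, l+25=k, a+25=z, s+25=r, t+25=s, e+25=d, r+25=q.

okzrsdq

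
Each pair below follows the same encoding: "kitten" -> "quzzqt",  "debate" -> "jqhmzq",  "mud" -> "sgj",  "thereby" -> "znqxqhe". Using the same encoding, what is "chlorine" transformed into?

The shift depends on letter class: consonant k→q is +6, but vowel i→u is +12. The rule splits by letter class: vowels +12, consonants +6.
Applying it to chlorine: c(cons)+6=i, h(cons)+6=n, l(cons)+6=r, o(vowel)+12=a, r(cons)+6=x, i(vowel)+12=u, n(cons)+6=t, e(vowel)+12=q.

inraxutq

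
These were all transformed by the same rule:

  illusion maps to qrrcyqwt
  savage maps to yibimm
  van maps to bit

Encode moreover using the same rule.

swxmwbmx

The shift depends on letter class: consonant l→r is +6, but vowel i→q is +8. The rule splits by letter class: vowels +8, consonants +6.
On moreover: m(cons)+6=s, o(vowel)+8=w, r(cons)+6=x, e(vowel)+8=m, o(vowel)+8=w, v(cons)+6=b, e(vowel)+8=m, r(cons)+6=x.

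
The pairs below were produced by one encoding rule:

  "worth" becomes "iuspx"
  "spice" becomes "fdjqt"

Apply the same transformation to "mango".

phobn

The output letters match the input read backwards, each shifted +1: worth reversed is htrow. Two steps: reverse the string, then apply a Caesar shift of +1.
For mango: reverse → ognam; then shift: o+1=p, g+1=h, n+1=o, a+1=b, m+1=n.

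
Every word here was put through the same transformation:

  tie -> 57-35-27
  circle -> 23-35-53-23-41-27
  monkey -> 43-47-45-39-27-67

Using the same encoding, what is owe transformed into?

47-63-27

t(#20)→57 and i(#9)→35: differences scale by 2, so n = 2·pos + 17. Each letter becomes 2×(its alphabet position, a=1..z=26) + 17.
Applying it to owe: o=15→47, w=23→63, e=5→27.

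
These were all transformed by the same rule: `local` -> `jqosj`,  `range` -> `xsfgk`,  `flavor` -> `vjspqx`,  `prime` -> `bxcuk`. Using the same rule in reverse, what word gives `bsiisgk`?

l(11)→j(9) and o(14)→q(16) fit y≡11x+18 (mod 26); the inverse of 11 mod 26 is 19. Treating letters as 0–25, the rule is x ↦ 11x + 18 (mod 26).
Reversing it on bsiisgk: b(1)→19·(1−18)≡15=p; s(18)→19·(18−18)≡0=a; i(8)→19·(8−18)≡18=s; i(8)→19·(8−18)≡18=s; s(18)→19·(18−18)≡0=a; g(6)→19·(6−18)≡6=g; k(10)→19·(10−18)≡4=e (all mod 26).

passage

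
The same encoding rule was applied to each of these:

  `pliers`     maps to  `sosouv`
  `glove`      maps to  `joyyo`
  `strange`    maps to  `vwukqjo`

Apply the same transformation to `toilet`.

The shift depends on letter class: consonant p→s is +3, but vowel i→s is +10. Two shifts are in play — +10 for a/e/i/o/u, +3 for every other letter.
For toilet: t(cons)+3=w, o(vowel)+10=y, i(vowel)+10=s, l(cons)+3=o, e(vowel)+10=o, t(cons)+3=w.

wysoow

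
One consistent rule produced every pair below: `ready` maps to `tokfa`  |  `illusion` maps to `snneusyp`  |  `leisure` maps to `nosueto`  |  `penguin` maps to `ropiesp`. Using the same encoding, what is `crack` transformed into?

etkem

The shift depends on letter class: consonant r→t is +2, but vowel e→o is +10. The rule splits by letter class: vowels +10, consonants +2.
For crack: c(cons)+2=e, r(cons)+2=t, a(vowel)+10=k, c(cons)+2=e, k(cons)+2=m.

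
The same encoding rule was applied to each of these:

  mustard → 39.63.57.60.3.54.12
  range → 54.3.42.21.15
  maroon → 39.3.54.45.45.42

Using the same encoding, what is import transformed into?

27.39.48.45.54.60

m(#13)→39 and u(#21)→63: differences scale by 3, so n = 3·pos + 0. Each letter becomes 3×(its alphabet position, a=1..z=26).
On import: i=9→27, m=13→39, p=16→48, o=15→45, r=18→54, t=20→60.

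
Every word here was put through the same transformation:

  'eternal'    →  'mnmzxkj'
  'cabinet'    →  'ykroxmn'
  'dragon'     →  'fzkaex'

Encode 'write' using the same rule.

e(4)→m(12) and t(19)→n(13) fit y≡7x+10 (mod 26); the inverse of 7 mod 26 is 15. Each letter's alphabet position (a=0..z=25) is mapped through 7·x+10 mod 26 — an affine cipher.
Applying it to write: w(22)→7·22+10≡8=i; r(17)→7·17+10≡25=z; i(8)→7·8+10≡14=o; t(19)→7·19+10≡13=n; e(4)→7·4+10≡12=m (all mod 26).

izonm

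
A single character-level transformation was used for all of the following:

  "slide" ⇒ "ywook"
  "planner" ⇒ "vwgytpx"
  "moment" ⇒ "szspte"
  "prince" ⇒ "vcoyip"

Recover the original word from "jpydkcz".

dessert

Shifts by position in slide: pos 0: s→y (+6), pos 1: l→w (+11), pos 2: i→o (+6), pos 3: d→o (+11) — repeating every 2. A repeating key of period 2 is used — shifts +6, +11 over and over.
Reversing it on jpydkcz: j−6=d, p−11=e, y−6=s, d−11=s, k−6=e, c−11=r, z−6=t.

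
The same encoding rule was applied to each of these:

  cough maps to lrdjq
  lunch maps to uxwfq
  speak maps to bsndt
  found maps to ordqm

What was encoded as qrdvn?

Shifts by position in cough: pos 0: c→l (+9), pos 1: o→r (+3), pos 2: u→d (+9), pos 3: g→j (+3) — repeating every 2. It's a Vigenère-style cipher with numeric key [9,3]: position i shifts by key[i mod 2].
Undoing it on qrdvn: q−9=h, r−3=o, d−9=u, v−3=s, n−9=e.

house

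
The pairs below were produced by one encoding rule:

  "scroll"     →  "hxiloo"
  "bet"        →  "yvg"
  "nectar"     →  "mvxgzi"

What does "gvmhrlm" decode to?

Each pair mirrors across the alphabet (s↔h, c↔x, r↔i): positions sum to 25. Letters are reflected about the middle of the alphabet (position → 25−position): Atbash.
Decoding gvmhrlm: g↔t, v↔e, m↔n, h↔s, r↔i, l↔o, m↔n.

tension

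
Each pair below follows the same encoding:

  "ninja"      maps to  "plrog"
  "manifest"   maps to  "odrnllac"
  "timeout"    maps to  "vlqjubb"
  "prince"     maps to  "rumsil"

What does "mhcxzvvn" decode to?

In ninja: n→p is +2, i→l is +3, n→r is +4, j→o is +5 — the shift increases by 1 each position. Each letter shifts forward by (position + 2), i.e. 2, 3, 4, … — the shift grows by one for each successive letter.
Decoding mhcxzvvn: m−2=k, h−3=e, c−4=y, x−5=s, z−6=t, v−7=o, v−8=n, n−9=e.

keystone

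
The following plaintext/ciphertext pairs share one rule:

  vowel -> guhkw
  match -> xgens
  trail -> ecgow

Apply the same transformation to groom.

rcuux

Two shifts are in play — +6 for a/e/i/o/u, +11 for every other letter.
For groom: g(cons)+11=r, r(cons)+11=c, o(vowel)+6=u, o(vowel)+6=u, m(cons)+11=x.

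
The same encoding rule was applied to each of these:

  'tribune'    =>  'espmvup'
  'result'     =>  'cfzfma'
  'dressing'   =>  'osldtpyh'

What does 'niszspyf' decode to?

Shifts by position in tribune: pos 0: t→e (+11), pos 1: r→s (+1), pos 2: i→p (+7), pos 3: b→m (+11), pos 4: u→v (+1), pos 5: n→u (+7) — repeating every 3. The shifts repeat in a cycle of length 3: positions 0,1,… shift by +11, +1, +7, then the pattern repeats.
Undoing it on niszspyf: n−11=c, i−1=h, s−7=l, z−11=o, s−1=r, p−7=i, y−11=n, f−1=e.

chlorine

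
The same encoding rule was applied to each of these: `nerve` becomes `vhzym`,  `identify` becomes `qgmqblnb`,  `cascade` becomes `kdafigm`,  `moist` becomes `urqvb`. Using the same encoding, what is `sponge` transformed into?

Shifts by position in nerve: pos 0: n→v (+8), pos 1: e→h (+3), pos 2: r→z (+8), pos 3: v→y (+3) — repeating every 2. It's a Vigenère-style cipher with numeric key [8,3]: position i shifts by key[i mod 2].
Applying it to sponge: s+8=a, p+3=s, o+8=w, n+3=q, g+8=o, e+3=h.

aswqoh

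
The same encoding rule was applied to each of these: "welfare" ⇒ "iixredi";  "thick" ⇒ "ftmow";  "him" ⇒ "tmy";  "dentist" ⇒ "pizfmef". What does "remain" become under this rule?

The shift depends on letter class: consonant w→i is +12, but vowel e→i is +4. Vowels shift forward by 4 and consonants shift forward by 12.
For remain: r(cons)+12=d, e(vowel)+4=i, m(cons)+12=y, a(vowel)+4=e, i(vowel)+4=m, n(cons)+12=z.

diyemz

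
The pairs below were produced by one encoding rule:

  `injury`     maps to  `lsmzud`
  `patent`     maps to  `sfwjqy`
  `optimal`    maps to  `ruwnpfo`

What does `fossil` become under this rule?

itvxlq

Shifts by position in injury: pos 0: i→l (+3), pos 1: n→s (+5), pos 2: j→m (+3), pos 3: u→z (+5) — repeating every 2. The shifts repeat in a cycle of length 2: positions 0,1,… shift by +3, +5, then the pattern repeats.
On fossil: f+3=i, o+5=t, s+3=v, s+5=x, i+3=l, l+5=q.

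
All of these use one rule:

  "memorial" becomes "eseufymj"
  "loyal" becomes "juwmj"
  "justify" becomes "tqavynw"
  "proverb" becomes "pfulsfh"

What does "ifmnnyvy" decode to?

graffiti

m(12)→e(4) and e(4)→s(18) fit y≡21x+12 (mod 26); the inverse of 21 mod 26 is 5. Treating letters as 0–25, the rule is x ↦ 21x + 12 (mod 26).
Undoing it on ifmnnyvy: i(8)→5·(8−12)≡6=g; f(5)→5·(5−12)≡17=r; m(12)→5·(12−12)≡0=a; n(13)→5·(13−12)≡5=f; n(13)→5·(13−12)≡5=f; y(24)→5·(24−12)≡8=i; v(21)→5·(21−12)≡19=t; y(24)→5·(24−12)≡8=i (all mod 26).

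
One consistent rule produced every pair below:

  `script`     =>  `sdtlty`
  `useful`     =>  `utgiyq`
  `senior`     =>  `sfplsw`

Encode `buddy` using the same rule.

bvfgc

In script: s→s is +0, c→d is +1, r→t is +2, i→l is +3 — the shift increases by 1 each position. Each letter shifts forward by its position index (0, 1, 2, …) — the shift grows by one for each successive letter.
Applying it to buddy: b+0=b, u+1=v, d+2=f, d+3=g, y+4=c.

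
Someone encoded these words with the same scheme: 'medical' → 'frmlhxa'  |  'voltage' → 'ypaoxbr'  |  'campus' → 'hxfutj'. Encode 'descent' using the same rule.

m(12)→f(5) and e(4)→r(17) fit y≡5x+23 (mod 26); the inverse of 5 mod 26 is 21. This is an affine cipher: with a=0,…,z=25, each position x becomes (5x+23) mod 26.
On descent: d(3)→5·3+23≡12=m; e(4)→5·4+23≡17=r; s(18)→5·18+23≡9=j; c(2)→5·2+23≡7=h; e(4)→5·4+23≡17=r; n(13)→5·13+23≡10=k; t(19)→5·19+23≡14=o (all mod 26).

mrjhrko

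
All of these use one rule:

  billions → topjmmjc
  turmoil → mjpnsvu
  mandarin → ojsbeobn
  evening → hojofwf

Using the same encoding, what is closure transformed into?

fsvtpmd

Read the word backwards and shift each letter +1.
On closure: reverse → erusolc; then shift: e+1=f, r+1=s, u+1=v, s+1=t, o+1=p, l+1=m, c+1=d.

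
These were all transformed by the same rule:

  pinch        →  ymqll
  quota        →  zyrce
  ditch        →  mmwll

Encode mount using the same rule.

vsxwx

Shifts by position in pinch: pos 0: p→y (+9), pos 1: i→m (+4), pos 2: n→q (+3), pos 3: c→l (+9), pos 4: h→l (+4) — repeating every 3. The shifts repeat in a cycle of length 3: positions 0,1,… shift by +9, +4, +3, then the pattern repeats.
On mount: m+9=v, o+4=s, u+3=x, n+9=w, t+4=x.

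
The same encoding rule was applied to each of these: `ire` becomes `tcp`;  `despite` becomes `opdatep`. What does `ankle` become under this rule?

lyvwp

This is a Caesar cipher with shift 11.
For ankle: a+11=l, n+11=y, k+11=v, l+11=w, e+11=p.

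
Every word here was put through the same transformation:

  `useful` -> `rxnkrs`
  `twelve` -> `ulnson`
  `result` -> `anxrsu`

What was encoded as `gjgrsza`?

u(20)→r(17) and s(18)→x(23) fit y≡23x+25 (mod 26); the inverse of 23 mod 26 is 17. Each letter's alphabet position (a=0..z=25) is mapped through 23·x+25 mod 26 — an affine cipher.
Undoing it on gjgrsza: g(6)→17·(6−25)≡15=p; j(9)→17·(9−25)≡14=o; g(6)→17·(6−25)≡15=p; r(17)→17·(17−25)≡20=u; s(18)→17·(18−25)≡11=l; z(25)→17·(25−25)≡0=a; a(0)→17·(0−25)≡17=r (all mod 26).

popular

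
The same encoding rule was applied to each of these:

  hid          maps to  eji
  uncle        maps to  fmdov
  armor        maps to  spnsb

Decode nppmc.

The output letters match the input read backwards, each shifted +1: hid reversed is dih. Read the word backwards and shift each letter +1.
Reversing it on nppmc: shift back: n−1=m, p−1=o, p−1=o, m−1=l, c−1=b → moolb; then reverse → bloom.

bloom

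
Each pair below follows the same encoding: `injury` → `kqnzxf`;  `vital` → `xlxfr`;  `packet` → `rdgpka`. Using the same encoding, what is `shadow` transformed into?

The shift increases by 1 at each position, starting from +2: 2, 3, 4, ….
On shadow: s+2=u, h+3=k, a+4=e, d+5=i, o+6=u, w+7=d.

ukeiud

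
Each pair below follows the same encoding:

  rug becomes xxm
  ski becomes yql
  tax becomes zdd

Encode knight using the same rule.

qtlmnz

The shift depends on letter class: consonant r→x is +6, but vowel u→x is +3. The rule splits by letter class: vowels +3, consonants +6.
Applying it to knight: k(cons)+6=q, n(cons)+6=t, i(vowel)+3=l, g(cons)+6=m, h(cons)+6=n, t(cons)+6=z.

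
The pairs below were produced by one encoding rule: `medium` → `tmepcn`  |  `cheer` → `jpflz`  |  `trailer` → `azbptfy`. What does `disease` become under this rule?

Shifts by position in medium: pos 0: m→t (+7), pos 1: e→m (+8), pos 2: d→e (+1), pos 3: i→p (+7), pos 4: u→c (+8), pos 5: m→n (+1) — repeating every 3. The shifts repeat in a cycle of length 3: positions 0,1,… shift by +7, +8, +1, then the pattern repeats.
On disease: d+7=k, i+8=q, s+1=t, e+7=l, a+8=i, s+1=t, e+7=l.

kqtlitl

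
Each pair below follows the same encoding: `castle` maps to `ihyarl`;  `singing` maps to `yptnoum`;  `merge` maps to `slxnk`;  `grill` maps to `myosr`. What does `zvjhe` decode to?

Shifts by position in castle: pos 0: c→i (+6), pos 1: a→h (+7), pos 2: s→y (+6), pos 3: t→a (+7) — repeating every 2. It's a Vigenère-style cipher with numeric key [6,7]: position i shifts by key[i mod 2].
Decoding zvjhe: z−6=t, v−7=o, j−6=d, h−7=a, e−6=y.

today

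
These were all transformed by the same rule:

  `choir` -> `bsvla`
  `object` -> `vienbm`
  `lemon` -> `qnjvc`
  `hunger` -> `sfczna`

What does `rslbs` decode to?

which

c(2)→b(1) and h(7)→s(18) fit y≡19x+15 (mod 26); the inverse of 19 mod 26 is 11. Each letter's alphabet position (a=0..z=25) is mapped through 19·x+15 mod 26 — an affine cipher.
Decoding rslbs: r(17)→11·(17−15)≡22=w; s(18)→11·(18−15)≡7=h; l(11)→11·(11−15)≡8=i; b(1)→11·(1−15)≡2=c; s(18)→11·(18−15)≡7=h (all mod 26).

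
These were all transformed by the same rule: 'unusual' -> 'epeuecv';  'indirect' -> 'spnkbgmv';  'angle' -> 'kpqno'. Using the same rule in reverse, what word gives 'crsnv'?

Shifts by position in unusual: pos 0: u→e (+10), pos 1: n→p (+2), pos 2: u→e (+10), pos 3: s→u (+2) — repeating every 2. The shifts repeat in a cycle of length 2: positions 0,1,… shift by +10, +2, then the pattern repeats.
Decoding crsnv: c−10=s, r−2=p, s−10=i, n−2=l, v−10=l.

spill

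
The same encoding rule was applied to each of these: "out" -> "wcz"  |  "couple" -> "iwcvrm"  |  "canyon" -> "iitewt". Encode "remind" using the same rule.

xmsqtj

Two shifts are in play — +8 for a/e/i/o/u, +6 for every other letter.
Applying it to remind: r(cons)+6=x, e(vowel)+8=m, m(cons)+6=s, i(vowel)+8=q, n(cons)+6=t, d(cons)+6=j.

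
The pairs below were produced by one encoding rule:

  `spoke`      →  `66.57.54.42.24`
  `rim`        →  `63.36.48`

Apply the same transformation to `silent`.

66.36.45.24.51.69

s(#19)→66 and p(#16)→57: differences scale by 3, so n = 3·pos + 9. With a=1..z=26, the number is 3·pos + 9.
On silent: s=19→66, i=9→36, l=12→45, e=5→24, n=14→51, t=20→69.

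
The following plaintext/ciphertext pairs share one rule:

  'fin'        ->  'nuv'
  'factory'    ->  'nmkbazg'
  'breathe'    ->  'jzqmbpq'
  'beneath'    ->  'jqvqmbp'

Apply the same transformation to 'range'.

zmvoq

The shift depends on letter class: consonant f→n is +8, but vowel i→u is +12. The rule splits by letter class: vowels +12, consonants +8.
Applying it to range: r(cons)+8=z, a(vowel)+12=m, n(cons)+8=v, g(cons)+8=o, e(vowel)+12=q.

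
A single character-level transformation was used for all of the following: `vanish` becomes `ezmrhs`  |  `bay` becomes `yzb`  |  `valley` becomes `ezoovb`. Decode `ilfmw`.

round

Each pair mirrors across the alphabet (v↔e, a↔z, n↔m): positions sum to 25. This is the alphabet-reversal cipher (Atbash): a becomes z, b becomes y, etc.
Reversing it on ilfmw: i↔r, l↔o, f↔u, m↔n, w↔d.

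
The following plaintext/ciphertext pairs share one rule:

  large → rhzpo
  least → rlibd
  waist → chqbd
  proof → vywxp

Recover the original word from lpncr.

fifth

In large: l→r is +6, a→h is +7, r→z is +8, g→p is +9 — the shift increases by 1 each position. The shift increases by 1 at each position, starting from +6: 6, 7, 8, ….
Reversing it on lpncr: l−6=f, p−7=i, n−8=f, c−9=t, r−10=h.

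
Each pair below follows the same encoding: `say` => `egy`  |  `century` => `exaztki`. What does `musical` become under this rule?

rgioyas

The output letters match the input read backwards, each shifted +6: say reversed is yas. The word is reversed, then every letter is shifted forward by 6.
Applying it to musical: reverse → lacisum; then shift: l+6=r, a+6=g, c+6=i, i+6=o, s+6=y, u+6=a, m+6=s.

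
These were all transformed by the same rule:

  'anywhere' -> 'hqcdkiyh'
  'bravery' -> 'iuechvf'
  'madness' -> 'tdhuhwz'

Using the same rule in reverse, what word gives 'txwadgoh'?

Shifts by position in anywhere: pos 0: a→h (+7), pos 1: n→q (+3), pos 2: y→c (+4), pos 3: w→d (+7), pos 4: h→k (+3), pos 5: e→i (+4) — repeating every 3. The shifts repeat in a cycle of length 3: positions 0,1,… shift by +7, +3, +4, then the pattern repeats.
Reversing it on txwadgoh: t−7=m, x−3=u, w−4=s, a−7=t, d−3=a, g−4=c, o−7=h, h−3=e.

mustache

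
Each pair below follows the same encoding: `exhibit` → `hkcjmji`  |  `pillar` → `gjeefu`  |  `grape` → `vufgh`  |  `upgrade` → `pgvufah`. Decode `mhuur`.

e(4)→h(7) and x(23)→k(10) fit y≡7x+5 (mod 26); the inverse of 7 mod 26 is 15. Each letter's alphabet position (a=0..z=25) is mapped through 7·x+5 mod 26 — an affine cipher.
Decoding mhuur: m(12)→15·(12−5)≡1=b; h(7)→15·(7−5)≡4=e; u(20)→15·(20−5)≡17=r; u(20)→15·(20−5)≡17=r; r(17)→15·(17−5)≡24=y (all mod 26).

berry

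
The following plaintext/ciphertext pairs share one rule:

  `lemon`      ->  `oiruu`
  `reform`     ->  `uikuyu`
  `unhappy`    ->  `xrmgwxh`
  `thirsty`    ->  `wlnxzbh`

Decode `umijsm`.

riddle

In lemon: l→o is +3, e→i is +4, m→r is +5, o→u is +6 — the shift increases by 1 each position. Letter i (0-indexed) is shifted by i+3, so successive shifts are 3, 4, 5, ….
Reversing it on umijsm: u−3=r, m−4=i, i−5=d, j−6=d, s−7=l, m−8=e.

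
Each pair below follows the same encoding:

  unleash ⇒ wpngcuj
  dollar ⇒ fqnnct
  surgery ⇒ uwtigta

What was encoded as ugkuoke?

Compare letters: u→w is +2, n→p is +2, l→n is +2 — a constant shift. This is a Caesar cipher with shift 2.
Decoding ugkuoke: u−2=s, g−2=e, k−2=i, u−2=s, o−2=m, k−2=i, e−2=c.

seismic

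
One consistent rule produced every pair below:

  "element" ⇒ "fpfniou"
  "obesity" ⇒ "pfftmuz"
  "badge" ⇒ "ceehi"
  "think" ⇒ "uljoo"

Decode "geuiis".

father

Shifts by position in element: pos 0: e→f (+1), pos 1: l→p (+4), pos 2: e→f (+1), pos 3: m→n (+1), pos 4: e→i (+4), pos 5: n→o (+1) — repeating every 3. A repeating key of period 3 is used — shifts +1, +4, +1 over and over.
Reversing it on geuiis: g−1=f, e−4=a, u−1=t, i−1=h, i−4=e, s−1=r.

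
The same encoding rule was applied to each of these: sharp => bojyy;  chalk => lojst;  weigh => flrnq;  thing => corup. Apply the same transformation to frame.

Shifts by position in sharp: pos 0: s→b (+9), pos 1: h→o (+7), pos 2: a→j (+9), pos 3: r→y (+7) — repeating every 2. It's a Vigenère-style cipher with numeric key [9,7]: position i shifts by key[i mod 2].
On frame: f+9=o, r+7=y, a+9=j, m+7=t, e+9=n.

oyjtn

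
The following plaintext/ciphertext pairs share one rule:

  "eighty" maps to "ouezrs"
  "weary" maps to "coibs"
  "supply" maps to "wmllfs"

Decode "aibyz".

e(4)→o(14) and i(8)→u(20) fit y≡21x+8 (mod 26); the inverse of 21 mod 26 is 5. Treating letters as 0–25, the rule is x ↦ 21x + 8 (mod 26).
Undoing it on aibyz: a(0)→5·(0−8)≡12=m; i(8)→5·(8−8)≡0=a; b(1)→5·(1−8)≡17=r; y(24)→5·(24−8)≡2=c; z(25)→5·(25−8)≡7=h (all mod 26).

march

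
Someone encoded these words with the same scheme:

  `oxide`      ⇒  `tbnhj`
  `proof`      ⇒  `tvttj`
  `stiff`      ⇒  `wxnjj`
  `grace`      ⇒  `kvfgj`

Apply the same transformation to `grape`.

kvftj

Two shifts are in play — +5 for a/e/i/o/u, +4 for every other letter.
For grape: g(cons)+4=k, r(cons)+4=v, a(vowel)+5=f, p(cons)+4=t, e(vowel)+5=j.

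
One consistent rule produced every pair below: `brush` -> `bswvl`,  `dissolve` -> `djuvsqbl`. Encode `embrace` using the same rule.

The shift increases by 1 at each position, starting from +0: 0, 1, 2, ….
For embrace: e+0=e, m+1=n, b+2=d, r+3=u, a+4=e, c+5=h, e+6=k.

enduehk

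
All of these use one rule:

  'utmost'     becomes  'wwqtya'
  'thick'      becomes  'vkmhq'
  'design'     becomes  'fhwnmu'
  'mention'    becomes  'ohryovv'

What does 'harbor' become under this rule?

In utmost: u→w is +2, t→w is +3, m→q is +4, o→t is +5 — the shift increases by 1 each position. The shift increases by 1 at each position, starting from +2: 2, 3, 4, ….
On harbor: h+2=j, a+3=d, r+4=v, b+5=g, o+6=u, r+7=y.

jdvguy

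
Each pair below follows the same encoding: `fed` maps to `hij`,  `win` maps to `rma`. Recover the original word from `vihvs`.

The output letters match the input read backwards, each shifted +4: fed reversed is def. Read the word backwards and shift each letter +4.
Reversing it on vihvs: shift back: v−4=r, i−4=e, h−4=d, v−4=r, s−4=o → redro; then reverse → order.

order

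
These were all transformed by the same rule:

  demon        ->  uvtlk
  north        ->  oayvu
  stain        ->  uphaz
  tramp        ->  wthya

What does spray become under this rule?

Read the word backwards and shift each letter +7.
On spray: reverse → yarps; then shift: y+7=f, a+7=h, r+7=y, p+7=w, s+7=z.

fhywz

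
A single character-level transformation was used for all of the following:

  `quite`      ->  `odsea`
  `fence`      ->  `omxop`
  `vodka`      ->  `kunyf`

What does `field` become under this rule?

nvosp

The output letters match the input read backwards, each shifted +10: quite reversed is etiuq. Two steps: reverse the string, then apply a Caesar shift of +10.
Applying it to field: reverse → dleif; then shift: d+10=n, l+10=v, e+10=o, i+10=s, f+10=p.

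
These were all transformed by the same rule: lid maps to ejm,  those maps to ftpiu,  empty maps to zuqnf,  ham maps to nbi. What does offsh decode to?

green

The output letters match the input read backwards, each shifted +1: lid reversed is dil. The word is reversed, then every letter is shifted forward by 1.
Reversing it on offsh: shift back: o−1=n, f−1=e, f−1=e, s−1=r, h−1=g → neerg; then reverse → green.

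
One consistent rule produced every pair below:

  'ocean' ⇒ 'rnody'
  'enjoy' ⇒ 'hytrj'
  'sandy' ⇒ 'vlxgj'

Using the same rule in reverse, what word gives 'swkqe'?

Shifts by position in ocean: pos 0: o→r (+3), pos 1: c→n (+11), pos 2: e→o (+10), pos 3: a→d (+3), pos 4: n→y (+11) — repeating every 3. The shifts repeat in a cycle of length 3: positions 0,1,… shift by +3, +11, +10, then the pattern repeats.
Reversing it on swkqe: s−3=p, w−11=l, k−10=a, q−3=n, e−11=t.

plant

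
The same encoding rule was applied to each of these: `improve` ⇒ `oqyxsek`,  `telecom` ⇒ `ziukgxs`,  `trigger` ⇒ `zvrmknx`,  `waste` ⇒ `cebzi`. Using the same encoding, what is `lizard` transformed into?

rmigvm

A repeating key of period 3 is used — shifts +6, +4, +9 over and over.
On lizard: l+6=r, i+4=m, z+9=i, a+6=g, r+4=v, d+9=m.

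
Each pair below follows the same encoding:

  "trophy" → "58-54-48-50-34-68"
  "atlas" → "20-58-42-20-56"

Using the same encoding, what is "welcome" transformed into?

t(#20)→58 and r(#18)→54: differences scale by 2, so n = 2·pos + 18. Each letter becomes 2×(its alphabet position, a=1..z=26) + 18.
Applying it to welcome: w=23→64, e=5→28, l=12→42, c=3→24, o=15→48, m=13→44, e=5→28.

64-28-42-24-48-44-28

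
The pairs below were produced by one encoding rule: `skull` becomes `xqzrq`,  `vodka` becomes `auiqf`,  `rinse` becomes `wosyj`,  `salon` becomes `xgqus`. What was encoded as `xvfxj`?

spare

Shifts by position in skull: pos 0: s→x (+5), pos 1: k→q (+6), pos 2: u→z (+5), pos 3: l→r (+6) — repeating every 2. A repeating key of period 2 is used — shifts +5, +6 over and over.
Decoding xvfxj: x−5=s, v−6=p, f−5=a, x−6=r, j−5=e.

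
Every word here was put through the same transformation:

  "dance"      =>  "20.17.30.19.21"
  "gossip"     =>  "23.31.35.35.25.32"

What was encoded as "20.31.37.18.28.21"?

double

d is letter #4 and maps to 20: an offset of 16. Letters become their 1-based position plus 16 (so a→17, b→18, …).
Reversing it on 20.31.37.18.28.21: 20→(20−16)÷1=4=d, 31→(31−16)÷1=15=o, 37→(37−16)÷1=21=u, 18→(18−16)÷1=2=b, 28→(28−16)÷1=12=l, 21→(21−16)÷1=5=e.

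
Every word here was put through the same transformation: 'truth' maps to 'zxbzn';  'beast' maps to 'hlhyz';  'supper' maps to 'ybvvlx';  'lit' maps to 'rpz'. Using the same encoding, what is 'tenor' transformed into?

Vowels shift forward by 7 and consonants shift forward by 6.
Applying it to tenor: t(cons)+6=z, e(vowel)+7=l, n(cons)+6=t, o(vowel)+7=v, r(cons)+6=x.

zltvx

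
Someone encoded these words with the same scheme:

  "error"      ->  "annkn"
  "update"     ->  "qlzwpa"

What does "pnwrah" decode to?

It's a constant shift of +22 (ROT22).
Reversing it on pnwrah: p−22=t, n−22=r, w−22=a, r−22=v, a−22=e, h−22=l.

travel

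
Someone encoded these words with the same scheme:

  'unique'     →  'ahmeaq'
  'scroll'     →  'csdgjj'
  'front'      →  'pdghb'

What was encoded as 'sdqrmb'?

u(20)→a(0) and n(13)→h(7) fit y≡25x+20 (mod 26); the inverse of 25 mod 26 is 25. Each letter's alphabet position (a=0..z=25) is mapped through 25·x+20 mod 26 — an affine cipher.
Undoing it on sdqrmb: s(18)→25·(18−20)≡2=c; d(3)→25·(3−20)≡17=r; q(16)→25·(16−20)≡4=e; r(17)→25·(17−20)≡3=d; m(12)→25·(12−20)≡8=i; b(1)→25·(1−20)≡19=t (all mod 26).

credit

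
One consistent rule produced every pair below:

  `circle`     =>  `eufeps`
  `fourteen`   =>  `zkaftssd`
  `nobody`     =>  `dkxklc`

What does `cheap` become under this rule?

ensqr

c(2)→e(4) and i(8)→u(20) fit y≡7x+16 (mod 26); the inverse of 7 mod 26 is 15. Treating letters as 0–25, the rule is x ↦ 7x + 16 (mod 26).
On cheap: c(2)→7·2+16≡4=e; h(7)→7·7+16≡13=n; e(4)→7·4+16≡18=s; a(0)→7·0+16≡16=q; p(15)→7·15+16≡17=r (all mod 26).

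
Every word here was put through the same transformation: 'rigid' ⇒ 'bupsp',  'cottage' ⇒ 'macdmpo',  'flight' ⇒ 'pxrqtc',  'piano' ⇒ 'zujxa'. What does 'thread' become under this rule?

It's a Vigenère-style cipher with numeric key [10,12,9]: position i shifts by key[i mod 3].
Applying it to thread: t+10=d, h+12=t, r+9=a, e+10=o, a+12=m, d+9=m.

dtaomm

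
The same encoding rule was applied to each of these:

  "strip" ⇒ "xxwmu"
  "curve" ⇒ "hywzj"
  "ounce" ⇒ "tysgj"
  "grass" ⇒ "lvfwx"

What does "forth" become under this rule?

kswxm

Shifts by position in strip: pos 0: s→x (+5), pos 1: t→x (+4), pos 2: r→w (+5), pos 3: i→m (+4) — repeating every 2. A repeating key of period 2 is used — shifts +5, +4 over and over.
For forth: f+5=k, o+4=s, r+5=w, t+4=x, h+5=m.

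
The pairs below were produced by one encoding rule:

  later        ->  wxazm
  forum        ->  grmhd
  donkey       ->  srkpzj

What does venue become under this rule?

l(11)→w(22) and a(0)→x(23) fit y≡7x+23 (mod 26); the inverse of 7 mod 26 is 15. This is an affine cipher: with a=0,…,z=25, each position x becomes (7x+23) mod 26.
For venue: v(21)→7·21+23≡14=o; e(4)→7·4+23≡25=z; n(13)→7·13+23≡10=k; u(20)→7·20+23≡7=h; e(4)→7·4+23≡25=z (all mod 26).

ozkhz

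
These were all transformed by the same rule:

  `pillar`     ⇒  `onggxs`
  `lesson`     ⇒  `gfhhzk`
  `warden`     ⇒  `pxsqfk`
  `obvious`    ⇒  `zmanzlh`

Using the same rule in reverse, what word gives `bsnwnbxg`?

p(15)→o(14) and i(8)→n(13) fit y≡15x+23 (mod 26); the inverse of 15 mod 26 is 7. Treating letters as 0–25, the rule is x ↦ 15x + 23 (mod 26).
Reversing it on bsnwnbxg: b(1)→7·(1−23)≡2=c; s(18)→7·(18−23)≡17=r; n(13)→7·(13−23)≡8=i; w(22)→7·(22−23)≡19=t; n(13)→7·(13−23)≡8=i; b(1)→7·(1−23)≡2=c; x(23)→7·(23−23)≡0=a; g(6)→7·(6−23)≡11=l (all mod 26).

critical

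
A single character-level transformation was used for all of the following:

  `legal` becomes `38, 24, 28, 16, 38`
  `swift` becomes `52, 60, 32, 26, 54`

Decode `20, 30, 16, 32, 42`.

chain

l(#12)→38 and e(#5)→24: differences scale by 2, so n = 2·pos + 14. With a=1..z=26, the number is 2·pos + 14.
Decoding 20, 30, 16, 32, 42: 20→(20−14)÷2=3=c, 30→(30−14)÷2=8=h, 16→(16−14)÷2=1=a, 32→(32−14)÷2=9=i, 42→(42−14)÷2=14=n.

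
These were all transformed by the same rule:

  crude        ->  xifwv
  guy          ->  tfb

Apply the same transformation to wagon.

Each pair mirrors across the alphabet (c↔x, r↔i, u↔f): positions sum to 25. This is the alphabet-reversal cipher (Atbash): a becomes z, b becomes y, etc.
Applying it to wagon: w↔d, a↔z, g↔t, o↔l, n↔m.

dztlm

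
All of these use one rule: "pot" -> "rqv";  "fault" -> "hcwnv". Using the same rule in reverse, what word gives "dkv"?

bit

Compare letters: p→r is +2, o→q is +2, t→v is +2 — a constant shift. It's a constant shift of +2 (ROT2).
Decoding dkv: d−2=b, k−2=i, v−2=t.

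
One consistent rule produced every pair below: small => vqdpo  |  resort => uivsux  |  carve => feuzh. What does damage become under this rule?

Shifts by position in small: pos 0: s→v (+3), pos 1: m→q (+4), pos 2: a→d (+3), pos 3: l→p (+4) — repeating every 2. The shifts repeat in a cycle of length 2: positions 0,1,… shift by +3, +4, then the pattern repeats.
Applying it to damage: d+3=g, a+4=e, m+3=p, a+4=e, g+3=j, e+4=i.

gepeji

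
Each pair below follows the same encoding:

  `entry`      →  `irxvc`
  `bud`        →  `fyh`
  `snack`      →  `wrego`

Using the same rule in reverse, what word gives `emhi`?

Compare letters: e→i is +4, n→r is +4, t→x is +4 — a constant shift. Each letter is shifted forward by 4 in the alphabet (a Caesar shift of +4).
Undoing it on emhi: e−4=a, m−4=i, h−4=d, i−4=e.

aide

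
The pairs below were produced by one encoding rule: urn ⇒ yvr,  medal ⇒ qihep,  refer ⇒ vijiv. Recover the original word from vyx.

It's a constant shift of +4 (ROT4).
Reversing it on vyx: v−4=r, y−4=u, x−4=t.

rut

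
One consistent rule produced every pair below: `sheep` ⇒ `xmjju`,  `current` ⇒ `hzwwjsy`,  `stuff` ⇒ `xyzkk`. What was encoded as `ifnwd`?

dairy

Compare letters: s→x is +5, h→m is +5, e→j is +5 — a constant shift. This is a Caesar cipher with shift 5.
Undoing it on ifnwd: i−5=d, f−5=a, n−5=i, w−5=r, d−5=y.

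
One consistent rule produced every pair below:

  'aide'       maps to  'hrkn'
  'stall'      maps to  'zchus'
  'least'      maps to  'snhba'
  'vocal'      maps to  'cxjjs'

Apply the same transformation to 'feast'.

Shifts by position in aide: pos 0: a→h (+7), pos 1: i→r (+9), pos 2: d→k (+7), pos 3: e→n (+9) — repeating every 2. The shifts repeat in a cycle of length 2: positions 0,1,… shift by +7, +9, then the pattern repeats.
Applying it to feast: f+7=m, e+9=n, a+7=h, s+9=b, t+7=a.

mnhba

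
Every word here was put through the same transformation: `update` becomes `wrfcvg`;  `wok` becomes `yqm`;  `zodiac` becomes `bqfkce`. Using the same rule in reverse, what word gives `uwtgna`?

Compare letters: u→w is +2, p→r is +2, d→f is +2 — a constant shift. Every letter moves 2 places later in the alphabet, wrapping around z→a.
Reversing it on uwtgna: u−2=s, w−2=u, t−2=r, g−2=e, n−2=l, a−2=y.

surely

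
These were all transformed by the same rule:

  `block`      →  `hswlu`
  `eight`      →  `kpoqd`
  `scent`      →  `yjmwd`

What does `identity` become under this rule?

In block: b→h is +6, l→s is +7, o→w is +8, c→l is +9 — the shift increases by 1 each position. Each letter shifts forward by (position + 6), i.e. 6, 7, 8, … — the shift grows by one for each successive letter.
On identity: i+6=o, d+7=k, e+8=m, n+9=w, t+10=d, i+11=t, t+12=f, y+13=l.

okmwdtfl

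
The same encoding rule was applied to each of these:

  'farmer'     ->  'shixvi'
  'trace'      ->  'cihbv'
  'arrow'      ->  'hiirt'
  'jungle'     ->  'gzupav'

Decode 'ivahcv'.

relate

f(5)→s(18) and a(0)→h(7) fit y≡23x+7 (mod 26); the inverse of 23 mod 26 is 17. This is an affine cipher: with a=0,…,z=25, each position x becomes (23x+7) mod 26.
Undoing it on ivahcv: i(8)→17·(8−7)≡17=r; v(21)→17·(21−7)≡4=e; a(0)→17·(0−7)≡11=l; h(7)→17·(7−7)≡0=a; c(2)→17·(2−7)≡19=t; v(21)→17·(21−7)≡4=e (all mod 26).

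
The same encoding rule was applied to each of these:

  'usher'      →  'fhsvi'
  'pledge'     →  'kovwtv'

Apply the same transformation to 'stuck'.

Each pair mirrors across the alphabet (u↔f, s↔h, h↔s): positions sum to 25. Each letter is replaced by its mirror in the alphabet: a↔z, b↔y, c↔x, and so on (the Atbash cipher).
On stuck: s↔h, t↔g, u↔f, c↔x, k↔p.

hgfxp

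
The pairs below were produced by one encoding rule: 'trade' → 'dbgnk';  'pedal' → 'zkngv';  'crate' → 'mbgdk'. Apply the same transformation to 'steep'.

cdkkz

The rule splits by letter class: vowels +6, consonants +10.
For steep: s(cons)+10=c, t(cons)+10=d, e(vowel)+6=k, e(vowel)+6=k, p(cons)+10=z.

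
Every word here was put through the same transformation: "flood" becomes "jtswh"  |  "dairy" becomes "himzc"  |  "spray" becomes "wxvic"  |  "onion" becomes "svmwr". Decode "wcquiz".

summer

Shifts by position in flood: pos 0: f→j (+4), pos 1: l→t (+8), pos 2: o→s (+4), pos 3: o→w (+8) — repeating every 2. The shifts repeat in a cycle of length 2: positions 0,1,… shift by +4, +8, then the pattern repeats.
Decoding wcquiz: w−4=s, c−8=u, q−4=m, u−8=m, i−4=e, z−8=r.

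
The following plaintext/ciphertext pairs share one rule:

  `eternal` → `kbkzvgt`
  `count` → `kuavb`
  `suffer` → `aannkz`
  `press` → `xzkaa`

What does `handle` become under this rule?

pgvltk

The shift depends on letter class: consonant t→b is +8, but vowel e→k is +6. The rule splits by letter class: vowels +6, consonants +8.
For handle: h(cons)+8=p, a(vowel)+6=g, n(cons)+8=v, d(cons)+8=l, l(cons)+8=t, e(vowel)+6=k.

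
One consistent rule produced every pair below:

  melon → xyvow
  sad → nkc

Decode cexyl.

bonus

The output letters match the input read backwards, each shifted +10: melon reversed is nolem. Two steps: reverse the string, then apply a Caesar shift of +10.
Decoding cexyl: shift back: c−10=s, e−10=u, x−10=n, y−10=o, l−10=b → sunob; then reverse → bonus.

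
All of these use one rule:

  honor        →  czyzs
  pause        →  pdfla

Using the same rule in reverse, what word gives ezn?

cot

The word is reversed, then every letter is shifted forward by 11.
Reversing it on ezn: shift back: e−11=t, z−11=o, n−11=c → toc; then reverse → cot.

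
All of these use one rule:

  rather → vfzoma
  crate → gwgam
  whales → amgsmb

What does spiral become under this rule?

wuoyiu

In rather: r→v is +4, a→f is +5, t→z is +6, h→o is +7 — the shift increases by 1 each position. Each letter shifts forward by (position + 4), i.e. 4, 5, 6, … — the shift grows by one for each successive letter.
Applying it to spiral: s+4=w, p+5=u, i+6=o, r+7=y, a+8=i, l+9=u.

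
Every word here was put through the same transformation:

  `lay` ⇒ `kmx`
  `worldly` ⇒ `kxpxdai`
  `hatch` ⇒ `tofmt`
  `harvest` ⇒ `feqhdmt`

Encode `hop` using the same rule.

The output letters match the input read backwards, each shifted +12: lay reversed is yal. The word is reversed, then every letter is shifted forward by 12.
Applying it to hop: reverse → poh; then shift: p+12=b, o+12=a, h+12=t.

bat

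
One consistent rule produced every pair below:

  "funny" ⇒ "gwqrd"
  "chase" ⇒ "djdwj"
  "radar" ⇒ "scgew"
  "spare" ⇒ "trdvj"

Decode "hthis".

Letter i (0-indexed) is shifted by i+1, so successive shifts are 1, 2, 3, ….
Decoding hthis: h−1=g, t−2=r, h−3=e, i−4=e, s−5=n.

green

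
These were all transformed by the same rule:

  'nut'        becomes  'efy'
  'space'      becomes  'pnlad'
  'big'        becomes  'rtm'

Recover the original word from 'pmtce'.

The output letters match the input read backwards, each shifted +11: nut reversed is tun. The word is reversed, then every letter is shifted forward by 11.
Undoing it on pmtce: shift back: p−11=e, m−11=b, t−11=i, c−11=r, e−11=t → ebirt; then reverse → tribe.

tribe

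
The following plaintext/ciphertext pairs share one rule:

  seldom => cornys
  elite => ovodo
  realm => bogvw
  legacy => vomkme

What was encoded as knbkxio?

advance

A repeating key of period 3 is used — shifts +10, +10, +6 over and over.
Reversing it on knbkxio: k−10=a, n−10=d, b−6=v, k−10=a, x−10=n, i−6=c, o−10=e.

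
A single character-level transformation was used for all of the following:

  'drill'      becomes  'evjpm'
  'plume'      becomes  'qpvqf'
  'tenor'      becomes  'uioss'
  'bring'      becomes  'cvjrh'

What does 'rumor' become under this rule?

Shifts by position in drill: pos 0: d→e (+1), pos 1: r→v (+4), pos 2: i→j (+1), pos 3: l→p (+4) — repeating every 2. It's a Vigenère-style cipher with numeric key [1,4]: position i shifts by key[i mod 2].
Applying it to rumor: r+1=s, u+4=y, m+1=n, o+4=s, r+1=s.

synss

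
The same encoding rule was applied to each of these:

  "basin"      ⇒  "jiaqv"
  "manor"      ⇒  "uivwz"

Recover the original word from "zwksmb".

rocket

Every letter moves 8 places later in the alphabet, wrapping around z→a.
Reversing it on zwksmb: z−8=r, w−8=o, k−8=c, s−8=k, m−8=e, b−8=t.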